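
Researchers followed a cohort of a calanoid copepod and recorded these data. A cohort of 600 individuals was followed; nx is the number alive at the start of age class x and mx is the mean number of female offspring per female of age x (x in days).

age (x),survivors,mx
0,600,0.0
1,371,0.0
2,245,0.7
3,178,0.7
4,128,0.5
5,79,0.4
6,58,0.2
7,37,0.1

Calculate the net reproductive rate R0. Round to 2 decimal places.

lx = nx/n0 = nx/600: 1, 0.61833…, 0.40833…, 0.29667…, 0.21333…, 0.13167…, 0.09667…, 0.06167…
lx·mx by age: 0, 0, 0.285833…, 0.207667…, 0.106667…, 0.052667…, 0.019333…, 0.006167…
R0 = Σ lx·mx = 0.678333… → 0.68

0.68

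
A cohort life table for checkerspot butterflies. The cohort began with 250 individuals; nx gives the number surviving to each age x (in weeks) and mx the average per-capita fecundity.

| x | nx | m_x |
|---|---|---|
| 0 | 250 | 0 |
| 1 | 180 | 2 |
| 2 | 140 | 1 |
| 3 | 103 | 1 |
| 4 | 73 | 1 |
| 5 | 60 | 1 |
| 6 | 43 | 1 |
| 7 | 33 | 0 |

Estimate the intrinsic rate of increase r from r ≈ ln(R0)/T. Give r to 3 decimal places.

lx = nx/n0 = nx/250: 1, 0.72, 0.56, 0.412, 0.292, 0.24, 0.172, 0.132
R0 = Σ lx·mx = 0 + 1.44 + 0.56 + 0.412 + 0.292 + 0.24 + 0.172 + 0 = 3.116
Σ x·lx·mx = 7.196; T = 7.196/3.116 = 2.30937…
r ≈ ln(R0)/T = ln(3.116)/2.30937… = 0.49215… → 0.492

0.492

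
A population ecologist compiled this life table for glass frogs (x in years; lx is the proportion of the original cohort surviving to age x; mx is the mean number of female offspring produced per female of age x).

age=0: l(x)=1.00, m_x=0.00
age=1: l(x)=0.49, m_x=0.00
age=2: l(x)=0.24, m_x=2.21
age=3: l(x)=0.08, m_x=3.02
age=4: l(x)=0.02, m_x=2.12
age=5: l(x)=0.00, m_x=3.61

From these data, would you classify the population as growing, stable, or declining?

R0 = Σ lx·mx = 0 + 0 + 0.5304 + 0.2416 + 0.0424 + 0 = 0.8144
R0 < 1, so the population is declining.

declining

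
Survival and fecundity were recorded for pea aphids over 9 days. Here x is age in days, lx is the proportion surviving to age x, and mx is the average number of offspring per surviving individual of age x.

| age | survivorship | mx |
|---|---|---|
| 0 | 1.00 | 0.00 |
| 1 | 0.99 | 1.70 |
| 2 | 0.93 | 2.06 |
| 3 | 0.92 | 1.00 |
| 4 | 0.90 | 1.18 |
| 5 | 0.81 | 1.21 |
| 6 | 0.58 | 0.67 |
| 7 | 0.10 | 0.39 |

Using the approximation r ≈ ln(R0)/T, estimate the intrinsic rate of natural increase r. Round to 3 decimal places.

R0 = Σ lx·mx = 0 + 1.683 + 1.9158 + 0.92 + 1.062 + 0.9801 + 0.3886 + 0.039 = 6.9885
Σ x·lx·mx = 20.0277; T = 20.0277/6.9885 = 2.86581…
r ≈ ln(R0)/T = ln(6.9885)/2.86581… = 0.67844… → 0.678

0.678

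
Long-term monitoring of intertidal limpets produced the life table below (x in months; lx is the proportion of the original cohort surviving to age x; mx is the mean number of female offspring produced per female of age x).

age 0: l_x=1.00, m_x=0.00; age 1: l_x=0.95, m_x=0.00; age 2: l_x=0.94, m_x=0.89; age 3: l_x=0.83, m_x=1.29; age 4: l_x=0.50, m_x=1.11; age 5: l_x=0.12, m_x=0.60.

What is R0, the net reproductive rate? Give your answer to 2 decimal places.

lx·mx by age: 0, 0, 0.8366, 1.0707, 0.555, 0.072
R0 = Σ lx·mx = 2.5343 → 2.53

2.53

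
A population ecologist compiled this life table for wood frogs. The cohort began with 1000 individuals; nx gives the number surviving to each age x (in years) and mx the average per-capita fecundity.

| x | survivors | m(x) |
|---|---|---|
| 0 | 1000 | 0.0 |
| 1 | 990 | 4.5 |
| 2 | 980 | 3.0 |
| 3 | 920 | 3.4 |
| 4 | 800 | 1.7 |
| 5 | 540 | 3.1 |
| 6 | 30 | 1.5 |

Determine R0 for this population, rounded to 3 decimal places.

13.602

lx = nx/n0 = nx/1000: 1, 0.99, 0.98, 0.92, 0.8, 0.54, 0.03
lx·mx by age: 0, 4.455, 2.94, 3.128, 1.36, 1.674, 0.045
R0 = Σ lx·mx = 13.602 → 13.602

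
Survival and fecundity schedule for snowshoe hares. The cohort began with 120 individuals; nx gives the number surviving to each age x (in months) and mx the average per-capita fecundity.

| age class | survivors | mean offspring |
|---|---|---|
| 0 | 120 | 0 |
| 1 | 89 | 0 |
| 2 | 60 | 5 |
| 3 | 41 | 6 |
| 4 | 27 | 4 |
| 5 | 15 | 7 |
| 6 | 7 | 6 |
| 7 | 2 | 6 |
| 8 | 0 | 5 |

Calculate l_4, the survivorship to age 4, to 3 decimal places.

0.225

l_4 = n_4/n_0 = 27/120 = 0.225 → 0.225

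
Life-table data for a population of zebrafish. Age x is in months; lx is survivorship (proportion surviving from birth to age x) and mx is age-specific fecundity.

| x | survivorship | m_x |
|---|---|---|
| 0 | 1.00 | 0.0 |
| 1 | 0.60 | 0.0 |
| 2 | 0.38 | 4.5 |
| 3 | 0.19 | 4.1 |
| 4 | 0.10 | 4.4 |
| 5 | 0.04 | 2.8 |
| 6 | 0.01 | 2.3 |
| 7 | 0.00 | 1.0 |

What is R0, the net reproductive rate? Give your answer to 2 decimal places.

lx·mx by age: 0, 0, 1.71, 0.779, 0.44, 0.112, 0.023, 0
R0 = Σ lx·mx = 3.064 → 3.06

3.06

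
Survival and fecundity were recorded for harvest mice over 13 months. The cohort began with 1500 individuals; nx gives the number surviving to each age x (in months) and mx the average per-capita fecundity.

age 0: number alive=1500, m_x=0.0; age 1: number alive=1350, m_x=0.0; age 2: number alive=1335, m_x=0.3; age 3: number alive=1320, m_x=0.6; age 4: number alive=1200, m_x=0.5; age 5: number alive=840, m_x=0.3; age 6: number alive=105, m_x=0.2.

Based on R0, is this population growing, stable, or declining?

lx = nx/n0 = nx/1500: 1, 0.9, 0.89, 0.88, 0.8, 0.56, 0.07
R0 = Σ lx·mx = 0 + 0 + 0.267 + 0.528 + 0.4 + 0.168 + 0.014 = 1.377
R0 > 1, so the population is growing.

growing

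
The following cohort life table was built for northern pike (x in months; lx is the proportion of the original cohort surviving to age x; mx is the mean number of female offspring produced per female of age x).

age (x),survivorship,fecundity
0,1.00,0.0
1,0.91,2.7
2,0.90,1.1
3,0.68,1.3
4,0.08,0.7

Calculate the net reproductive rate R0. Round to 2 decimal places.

lx·mx by age: 0, 2.457, 0.99, 0.884, 0.056
R0 = Σ lx·mx = 4.387 → 4.39

4.39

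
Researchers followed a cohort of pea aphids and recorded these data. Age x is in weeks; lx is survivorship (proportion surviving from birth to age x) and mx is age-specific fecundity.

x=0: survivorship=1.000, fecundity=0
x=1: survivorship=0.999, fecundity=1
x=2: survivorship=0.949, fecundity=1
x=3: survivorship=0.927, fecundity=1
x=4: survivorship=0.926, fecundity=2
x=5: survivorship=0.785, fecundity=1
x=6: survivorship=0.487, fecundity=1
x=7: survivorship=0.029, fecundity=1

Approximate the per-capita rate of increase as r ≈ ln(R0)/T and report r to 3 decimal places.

0.538

R0 = Σ lx·mx = 0 + 0.999 + 0.949 + 0.927 + 1.852 + 0.785 + 0.487 + 0.029 = 6.028
Σ x·lx·mx = 20.136; T = 20.136/6.028 = 3.34041…
r ≈ ln(R0)/T = ln(6.028)/3.34041… = 0.53778… → 0.538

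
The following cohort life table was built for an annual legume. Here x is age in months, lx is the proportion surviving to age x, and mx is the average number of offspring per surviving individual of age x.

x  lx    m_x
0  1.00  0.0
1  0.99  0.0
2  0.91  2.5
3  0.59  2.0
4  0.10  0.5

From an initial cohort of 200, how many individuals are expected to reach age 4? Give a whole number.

20

Expected survivors = N0 · l_4 = 200 × 0.10 = 20 → 20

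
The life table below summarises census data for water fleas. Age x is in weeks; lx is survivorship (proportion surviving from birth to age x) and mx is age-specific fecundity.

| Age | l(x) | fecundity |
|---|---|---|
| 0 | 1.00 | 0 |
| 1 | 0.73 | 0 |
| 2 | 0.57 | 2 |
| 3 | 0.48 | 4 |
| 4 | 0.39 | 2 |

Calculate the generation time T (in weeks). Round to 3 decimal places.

lx·mx: 0, 0, 1.14, 1.92, 0.78 → R0 = 3.84
x·lx·mx: 0, 0, 2.28, 5.76, 3.12 → Σ = 11.16
T = 11.16 / 3.84 = 2.90625 → 2.906

2.906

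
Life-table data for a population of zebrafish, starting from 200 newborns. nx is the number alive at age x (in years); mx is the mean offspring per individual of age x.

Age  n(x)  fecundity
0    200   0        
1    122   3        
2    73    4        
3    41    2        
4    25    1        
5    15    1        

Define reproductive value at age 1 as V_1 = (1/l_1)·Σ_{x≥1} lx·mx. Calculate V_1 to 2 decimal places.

lx = nx/n0 = nx/200: 1, 0.61, 0.365, 0.205, 0.125, 0.075
lx·mx for x ≥ 1: 1.83, 1.46, 0.41, 0.125, 0.075 → sum = 3.9
V_1 = 3.9 / l_1 = 3.9 / 0.61 = 6.393443… → 6.39

6.39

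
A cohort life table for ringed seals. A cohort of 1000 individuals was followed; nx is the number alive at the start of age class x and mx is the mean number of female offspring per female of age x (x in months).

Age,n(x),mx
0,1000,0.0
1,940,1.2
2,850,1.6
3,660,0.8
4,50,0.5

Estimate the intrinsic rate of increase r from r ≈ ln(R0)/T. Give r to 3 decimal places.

0.611

lx = nx/n0 = nx/1000: 1, 0.94, 0.85, 0.66, 0.05
R0 = Σ lx·mx = 0 + 1.128 + 1.36 + 0.528 + 0.025 = 3.041
Σ x·lx·mx = 5.532; T = 5.532/3.041 = 1.81914…
r ≈ ln(R0)/T = ln(3.041)/1.81914… = 0.61138… → 0.611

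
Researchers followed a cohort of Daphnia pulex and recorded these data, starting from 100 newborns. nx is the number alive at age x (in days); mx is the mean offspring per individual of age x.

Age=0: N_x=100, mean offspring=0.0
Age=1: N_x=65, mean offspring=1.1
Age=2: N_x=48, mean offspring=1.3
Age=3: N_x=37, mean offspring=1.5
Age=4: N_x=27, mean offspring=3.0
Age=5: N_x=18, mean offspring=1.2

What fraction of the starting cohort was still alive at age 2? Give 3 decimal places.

l_2 = n_2/n_0 = 48/100 = 0.48 → 0.480

0.480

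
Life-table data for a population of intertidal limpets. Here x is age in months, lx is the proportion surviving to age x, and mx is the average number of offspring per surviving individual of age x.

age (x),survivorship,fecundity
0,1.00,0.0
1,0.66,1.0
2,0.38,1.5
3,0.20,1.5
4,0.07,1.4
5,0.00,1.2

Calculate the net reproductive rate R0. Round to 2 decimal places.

lx·mx by age: 0, 0.66, 0.57, 0.3, 0.098, 0
R0 = Σ lx·mx = 1.628 → 1.63

1.63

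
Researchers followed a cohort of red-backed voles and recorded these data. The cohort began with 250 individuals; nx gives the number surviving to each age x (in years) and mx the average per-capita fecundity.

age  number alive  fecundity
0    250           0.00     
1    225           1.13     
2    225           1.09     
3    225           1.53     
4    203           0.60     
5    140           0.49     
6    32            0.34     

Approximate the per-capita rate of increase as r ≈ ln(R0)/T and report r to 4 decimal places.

0.5592

lx = nx/n0 = nx/250: 1, 0.9, 0.9, 0.9, 0.812, 0.56, 0.128
R0 = Σ lx·mx = 0 + 1.017 + 0.981 + 1.377 + 0.4872 + 0.2744 + 0.04352 = 4.18012
Σ x·lx·mx = 10.69192; T = 10.69192/4.18012 = 2.5578…
r ≈ ln(R0)/T = ln(4.18012)/2.5578… = 0.559207… → 0.5592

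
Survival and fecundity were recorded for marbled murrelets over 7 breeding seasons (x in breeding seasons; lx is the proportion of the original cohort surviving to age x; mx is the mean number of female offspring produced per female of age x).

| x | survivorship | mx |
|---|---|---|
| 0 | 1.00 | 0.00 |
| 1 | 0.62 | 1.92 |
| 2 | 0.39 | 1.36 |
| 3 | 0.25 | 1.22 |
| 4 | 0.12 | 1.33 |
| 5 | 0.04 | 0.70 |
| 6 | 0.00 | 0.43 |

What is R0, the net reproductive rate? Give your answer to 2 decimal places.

lx·mx by age: 0, 1.1904, 0.5304, 0.305, 0.1596, 0.028, 0
R0 = Σ lx·mx = 2.2134 → 2.21

2.21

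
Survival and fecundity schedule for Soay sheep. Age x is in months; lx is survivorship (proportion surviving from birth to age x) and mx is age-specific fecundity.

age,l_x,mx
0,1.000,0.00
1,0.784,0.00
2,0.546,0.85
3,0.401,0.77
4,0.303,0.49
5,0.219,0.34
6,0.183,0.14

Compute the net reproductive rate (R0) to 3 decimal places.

lx·mx by age: 0, 0, 0.4641, 0.30877, 0.14847, 0.07446, 0.02562
R0 = Σ lx·mx = 1.02142 → 1.021

1.021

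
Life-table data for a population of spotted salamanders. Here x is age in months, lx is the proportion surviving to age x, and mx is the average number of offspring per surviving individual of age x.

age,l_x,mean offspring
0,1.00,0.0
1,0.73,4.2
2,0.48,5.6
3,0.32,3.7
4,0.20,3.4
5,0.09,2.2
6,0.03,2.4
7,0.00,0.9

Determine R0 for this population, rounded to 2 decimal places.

lx·mx by age: 0, 3.066, 2.688, 1.184, 0.68, 0.198, 0.072, 0
R0 = Σ lx·mx = 7.888 → 7.89

7.89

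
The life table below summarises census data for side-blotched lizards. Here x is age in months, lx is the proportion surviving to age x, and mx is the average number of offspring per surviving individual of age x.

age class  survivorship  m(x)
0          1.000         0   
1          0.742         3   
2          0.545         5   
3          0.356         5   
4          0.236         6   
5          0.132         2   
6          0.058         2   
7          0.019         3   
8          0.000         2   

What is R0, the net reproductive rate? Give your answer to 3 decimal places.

8.584

lx·mx by age: 0, 2.226, 2.725, 1.78, 1.416, 0.264, 0.116, 0.057, 0
R0 = Σ lx·mx = 8.584 → 8.584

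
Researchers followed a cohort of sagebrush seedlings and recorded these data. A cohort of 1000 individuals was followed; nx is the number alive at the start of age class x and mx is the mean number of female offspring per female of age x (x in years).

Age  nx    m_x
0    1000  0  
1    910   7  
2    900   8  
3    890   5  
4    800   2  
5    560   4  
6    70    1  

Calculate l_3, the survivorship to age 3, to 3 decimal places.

0.890

l_3 = n_3/n_0 = 890/1000 = 0.89 → 0.890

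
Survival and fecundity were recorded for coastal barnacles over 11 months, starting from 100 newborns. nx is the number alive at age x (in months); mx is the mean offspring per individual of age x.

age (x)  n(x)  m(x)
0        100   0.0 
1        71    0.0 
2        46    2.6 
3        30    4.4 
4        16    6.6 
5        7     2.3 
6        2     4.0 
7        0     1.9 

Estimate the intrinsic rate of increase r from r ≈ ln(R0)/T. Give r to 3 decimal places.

lx = nx/n0 = nx/100: 1, 0.71, 0.46, 0.3, 0.16, 0.07, 0.02, 0
R0 = Σ lx·mx = 0 + 0 + 1.196 + 1.32 + 1.056 + 0.161 + 0.08 + 0 = 3.813
Σ x·lx·mx = 11.861; T = 11.861/3.813 = 3.11067…
r ≈ ln(R0)/T = ln(3.813)/3.11067… = 0.43027… → 0.430

0.430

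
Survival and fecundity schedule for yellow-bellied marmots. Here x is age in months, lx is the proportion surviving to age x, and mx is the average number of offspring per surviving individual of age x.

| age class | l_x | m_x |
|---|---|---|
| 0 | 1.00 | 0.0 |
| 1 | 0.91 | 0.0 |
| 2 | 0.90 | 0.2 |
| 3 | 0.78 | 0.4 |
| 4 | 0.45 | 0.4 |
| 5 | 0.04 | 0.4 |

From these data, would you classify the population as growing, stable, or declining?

R0 = Σ lx·mx = 0 + 0 + 0.18 + 0.312 + 0.18 + 0.016 = 0.688
R0 < 1, so the population is declining.

declining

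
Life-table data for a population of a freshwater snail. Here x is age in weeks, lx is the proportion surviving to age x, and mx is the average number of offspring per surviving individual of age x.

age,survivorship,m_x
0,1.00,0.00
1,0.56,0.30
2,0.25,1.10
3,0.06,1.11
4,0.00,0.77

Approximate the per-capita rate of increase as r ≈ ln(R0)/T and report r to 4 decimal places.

R0 = Σ lx·mx = 0 + 0.168 + 0.275 + 0.0666 + 0 = 0.5096
Σ x·lx·mx = 0.9178; T = 0.9178/0.5096 = 1.80102…
r ≈ ln(R0)/T = ln(0.5096)/1.80102… = -0.374304… → -0.3743

-0.3743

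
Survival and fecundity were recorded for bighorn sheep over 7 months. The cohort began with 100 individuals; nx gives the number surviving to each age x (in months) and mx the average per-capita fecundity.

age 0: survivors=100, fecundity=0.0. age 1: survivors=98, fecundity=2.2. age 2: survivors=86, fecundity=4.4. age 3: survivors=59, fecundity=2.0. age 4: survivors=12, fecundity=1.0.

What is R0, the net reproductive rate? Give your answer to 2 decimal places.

lx = nx/n0 = nx/100: 1, 0.98, 0.86, 0.59, 0.12
lx·mx by age: 0, 2.156, 3.784, 1.18, 0.12
R0 = Σ lx·mx = 7.24 → 7.24

7.24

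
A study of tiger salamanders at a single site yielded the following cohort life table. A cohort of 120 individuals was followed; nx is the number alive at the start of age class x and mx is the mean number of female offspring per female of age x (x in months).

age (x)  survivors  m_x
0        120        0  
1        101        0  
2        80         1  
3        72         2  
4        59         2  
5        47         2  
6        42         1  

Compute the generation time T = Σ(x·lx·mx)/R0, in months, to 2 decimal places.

lx = nx/n0 = nx/120: 1, 0.84167…, 0.66667…, 0.6, 0.49167…, 0.39167…, 0.35
lx·mx: 0, 0, 0.666667…, 1.2, 0.983333…, 0.783333…, 0.35 → R0 = 3.983333…
x·lx·mx: 0, 0, 1.333333…, 3.6, 3.933333…, 3.916667…, 2.1 → Σ = 14.883333…
T = 14.883333… / 3.983333… = 3.736402… → 3.74

3.74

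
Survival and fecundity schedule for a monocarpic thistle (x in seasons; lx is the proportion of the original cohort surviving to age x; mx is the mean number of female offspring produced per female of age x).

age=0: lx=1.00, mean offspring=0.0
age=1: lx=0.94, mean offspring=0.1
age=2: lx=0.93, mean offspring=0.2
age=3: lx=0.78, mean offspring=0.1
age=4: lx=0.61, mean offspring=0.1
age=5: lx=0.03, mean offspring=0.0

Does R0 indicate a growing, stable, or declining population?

declining

R0 = Σ lx·mx = 0 + 0.094 + 0.186 + 0.078 + 0.061 + 0 = 0.419
R0 < 1, so the population is declining.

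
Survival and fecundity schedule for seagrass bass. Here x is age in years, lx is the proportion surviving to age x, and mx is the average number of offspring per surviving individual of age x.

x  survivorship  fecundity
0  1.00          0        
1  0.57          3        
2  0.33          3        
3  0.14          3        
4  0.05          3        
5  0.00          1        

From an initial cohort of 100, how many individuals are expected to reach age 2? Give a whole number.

Expected survivors = N0 · l_2 = 100 × 0.33 = 33 → 33

33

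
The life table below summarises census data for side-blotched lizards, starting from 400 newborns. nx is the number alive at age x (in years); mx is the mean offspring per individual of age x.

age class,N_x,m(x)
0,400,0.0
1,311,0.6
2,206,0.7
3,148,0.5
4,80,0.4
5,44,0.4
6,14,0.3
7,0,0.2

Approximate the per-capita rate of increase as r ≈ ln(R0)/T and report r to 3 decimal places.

0.067

lx = nx/n0 = nx/400: 1, 0.7775, 0.515, 0.37, 0.2, 0.11, 0.035, 0
R0 = Σ lx·mx = 0 + 0.4665 + 0.3605 + 0.185 + 0.08 + 0.044 + 0.0105 + 0 = 1.1465
Σ x·lx·mx = 2.3455; T = 2.3455/1.1465 = 2.04579…
r ≈ ln(R0)/T = ln(1.1465)/2.04579… = 0.06683… → 0.067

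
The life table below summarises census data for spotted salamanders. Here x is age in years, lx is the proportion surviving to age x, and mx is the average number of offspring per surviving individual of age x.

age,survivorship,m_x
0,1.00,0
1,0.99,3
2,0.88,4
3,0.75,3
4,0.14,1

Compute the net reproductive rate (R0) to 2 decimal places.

8.88

lx·mx by age: 0, 2.97, 3.52, 2.25, 0.14
R0 = Σ lx·mx = 8.88 → 8.88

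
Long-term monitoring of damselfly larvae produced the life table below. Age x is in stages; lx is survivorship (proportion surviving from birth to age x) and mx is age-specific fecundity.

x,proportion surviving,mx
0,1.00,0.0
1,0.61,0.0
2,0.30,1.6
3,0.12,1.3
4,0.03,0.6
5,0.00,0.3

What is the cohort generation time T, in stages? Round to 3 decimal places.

lx·mx: 0, 0, 0.48, 0.156, 0.018, 0 → R0 = 0.654
x·lx·mx: 0, 0, 0.96, 0.468, 0.072, 0 → Σ = 1.5
T = 1.5 / 0.654 = 2.293578… → 2.294

2.294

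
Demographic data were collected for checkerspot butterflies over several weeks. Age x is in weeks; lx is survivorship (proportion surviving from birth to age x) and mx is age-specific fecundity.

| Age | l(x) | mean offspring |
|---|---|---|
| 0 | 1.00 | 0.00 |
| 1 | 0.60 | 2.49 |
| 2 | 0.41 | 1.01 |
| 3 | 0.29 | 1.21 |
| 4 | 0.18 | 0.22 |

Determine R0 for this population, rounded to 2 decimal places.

lx·mx by age: 0, 1.494, 0.4141, 0.3509, 0.0396
R0 = Σ lx·mx = 2.2986 → 2.30

2.30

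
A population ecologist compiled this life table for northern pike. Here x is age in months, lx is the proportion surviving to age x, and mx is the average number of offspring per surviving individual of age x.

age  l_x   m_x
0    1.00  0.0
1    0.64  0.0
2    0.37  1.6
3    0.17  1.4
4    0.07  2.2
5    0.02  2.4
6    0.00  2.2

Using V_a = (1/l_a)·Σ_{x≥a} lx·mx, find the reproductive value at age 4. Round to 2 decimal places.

lx·mx for x ≥ 4: 0.154, 0.048, 0 → sum = 0.202
V_4 = 0.202 / l_4 = 0.202 / 0.07 = 2.885714… → 2.89

2.89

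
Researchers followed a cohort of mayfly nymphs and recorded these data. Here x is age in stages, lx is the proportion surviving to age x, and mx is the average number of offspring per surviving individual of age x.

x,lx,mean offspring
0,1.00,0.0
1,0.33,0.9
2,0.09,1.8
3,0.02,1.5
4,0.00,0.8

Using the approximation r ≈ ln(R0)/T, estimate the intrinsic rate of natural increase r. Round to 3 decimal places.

R0 = Σ lx·mx = 0 + 0.297 + 0.162 + 0.03 + 0 = 0.489
Σ x·lx·mx = 0.711; T = 0.711/0.489 = 1.45399…
r ≈ ln(R0)/T = ln(0.489)/1.45399… = -0.49202… → -0.492

-0.492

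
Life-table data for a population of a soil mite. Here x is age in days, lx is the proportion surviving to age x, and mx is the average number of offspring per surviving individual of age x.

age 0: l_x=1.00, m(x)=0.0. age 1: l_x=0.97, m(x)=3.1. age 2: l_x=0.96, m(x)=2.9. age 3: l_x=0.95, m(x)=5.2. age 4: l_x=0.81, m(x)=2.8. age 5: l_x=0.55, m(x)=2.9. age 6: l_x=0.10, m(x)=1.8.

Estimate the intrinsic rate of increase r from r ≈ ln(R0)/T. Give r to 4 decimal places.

0.9582

R0 = Σ lx·mx = 0 + 3.007 + 2.784 + 4.94 + 2.268 + 1.595 + 0.18 = 14.774
Σ x·lx·mx = 41.522; T = 41.522/14.774 = 2.81048…
r ≈ ln(R0)/T = ln(14.774)/2.81048… = 0.958153… → 0.9582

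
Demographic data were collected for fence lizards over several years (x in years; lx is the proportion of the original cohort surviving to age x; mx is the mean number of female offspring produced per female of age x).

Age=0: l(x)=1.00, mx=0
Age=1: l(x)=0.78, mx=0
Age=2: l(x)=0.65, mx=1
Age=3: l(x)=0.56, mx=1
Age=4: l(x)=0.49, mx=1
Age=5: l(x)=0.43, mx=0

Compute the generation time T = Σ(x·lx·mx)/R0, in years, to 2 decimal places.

2.91

lx·mx: 0, 0, 0.65, 0.56, 0.49, 0 → R0 = 1.7
x·lx·mx: 0, 0, 1.3, 1.68, 1.96, 0 → Σ = 4.94
T = 4.94 / 1.7 = 2.905882… → 2.91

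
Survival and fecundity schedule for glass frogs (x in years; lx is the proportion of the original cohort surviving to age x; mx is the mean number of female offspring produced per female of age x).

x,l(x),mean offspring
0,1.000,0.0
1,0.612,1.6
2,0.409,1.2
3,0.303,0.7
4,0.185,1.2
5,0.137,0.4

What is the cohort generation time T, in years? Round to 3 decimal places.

lx·mx: 0, 0.9792, 0.4908, 0.2121, 0.222, 0.0548 → R0 = 1.9589
x·lx·mx: 0, 0.9792, 0.9816, 0.6363, 0.888, 0.274 → Σ = 3.7591
T = 3.7591 / 1.9589 = 1.918985… → 1.919

1.919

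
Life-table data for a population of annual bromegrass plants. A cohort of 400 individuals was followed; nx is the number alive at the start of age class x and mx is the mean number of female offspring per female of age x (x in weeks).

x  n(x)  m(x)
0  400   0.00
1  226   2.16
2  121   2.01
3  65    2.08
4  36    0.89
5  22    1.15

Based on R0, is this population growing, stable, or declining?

growing

lx = nx/n0 = nx/400: 1, 0.565, 0.3025, 0.1625, 0.09, 0.055
R0 = Σ lx·mx = 0 + 1.2204 + 0.608025 + 0.338 + 0.0801 + 0.06325 = 2.309775
R0 > 1, so the population is growing.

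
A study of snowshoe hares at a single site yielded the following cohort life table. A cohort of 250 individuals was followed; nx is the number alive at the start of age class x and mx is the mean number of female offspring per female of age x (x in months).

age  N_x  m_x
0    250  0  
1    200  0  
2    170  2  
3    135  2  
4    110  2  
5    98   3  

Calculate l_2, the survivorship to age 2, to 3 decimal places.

l_2 = n_2/n_0 = 170/250 = 0.68 → 0.680

0.680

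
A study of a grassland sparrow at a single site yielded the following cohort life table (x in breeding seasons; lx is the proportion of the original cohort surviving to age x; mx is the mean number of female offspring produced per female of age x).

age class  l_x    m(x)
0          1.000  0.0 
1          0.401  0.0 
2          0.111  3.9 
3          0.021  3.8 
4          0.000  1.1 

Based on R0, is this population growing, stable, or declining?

declining

R0 = Σ lx·mx = 0 + 0 + 0.4329 + 0.0798 + 0 = 0.5127
R0 < 1, so the population is declining.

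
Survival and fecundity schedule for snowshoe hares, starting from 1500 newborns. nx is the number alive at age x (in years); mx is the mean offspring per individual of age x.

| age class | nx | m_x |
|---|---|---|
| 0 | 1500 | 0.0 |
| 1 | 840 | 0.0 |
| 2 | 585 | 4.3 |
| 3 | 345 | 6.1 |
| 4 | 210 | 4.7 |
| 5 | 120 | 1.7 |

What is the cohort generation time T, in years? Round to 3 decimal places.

2.807

lx = nx/n0 = nx/1500: 1, 0.56, 0.39, 0.23, 0.14, 0.08
lx·mx: 0, 0, 1.677, 1.403, 0.658, 0.136 → R0 = 3.874
x·lx·mx: 0, 0, 3.354, 4.209, 2.632, 0.68 → Σ = 10.875
T = 10.875 / 3.874 = 2.807176… → 2.807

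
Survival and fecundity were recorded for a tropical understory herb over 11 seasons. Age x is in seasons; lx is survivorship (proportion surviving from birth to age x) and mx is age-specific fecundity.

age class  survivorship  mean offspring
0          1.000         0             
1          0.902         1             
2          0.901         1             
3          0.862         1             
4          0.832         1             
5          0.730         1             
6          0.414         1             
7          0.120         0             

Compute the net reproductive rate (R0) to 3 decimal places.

4.641

lx·mx by age: 0, 0.902, 0.901, 0.862, 0.832, 0.73, 0.414, 0
R0 = Σ lx·mx = 4.641 → 4.641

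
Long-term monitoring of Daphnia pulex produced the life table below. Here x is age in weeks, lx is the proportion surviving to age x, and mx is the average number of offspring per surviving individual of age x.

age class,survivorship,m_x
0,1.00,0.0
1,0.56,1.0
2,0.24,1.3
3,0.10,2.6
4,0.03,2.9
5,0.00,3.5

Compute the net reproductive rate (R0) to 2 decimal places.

1.22

lx·mx by age: 0, 0.56, 0.312, 0.26, 0.087, 0
R0 = Σ lx·mx = 1.219 → 1.22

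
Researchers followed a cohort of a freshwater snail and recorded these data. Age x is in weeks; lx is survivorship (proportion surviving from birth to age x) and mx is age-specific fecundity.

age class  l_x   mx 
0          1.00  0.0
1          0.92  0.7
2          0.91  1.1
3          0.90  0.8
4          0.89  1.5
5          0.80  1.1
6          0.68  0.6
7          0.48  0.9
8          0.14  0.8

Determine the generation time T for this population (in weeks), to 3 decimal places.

3.781

lx·mx: 0, 0.644, 1.001, 0.72, 1.335, 0.88, 0.408, 0.432, 0.112 → R0 = 5.532
x·lx·mx: 0, 0.644, 2.002, 2.16, 5.34, 4.4, 2.448, 3.024, 0.896 → Σ = 20.914
T = 20.914 / 5.532 = 3.78055… → 3.781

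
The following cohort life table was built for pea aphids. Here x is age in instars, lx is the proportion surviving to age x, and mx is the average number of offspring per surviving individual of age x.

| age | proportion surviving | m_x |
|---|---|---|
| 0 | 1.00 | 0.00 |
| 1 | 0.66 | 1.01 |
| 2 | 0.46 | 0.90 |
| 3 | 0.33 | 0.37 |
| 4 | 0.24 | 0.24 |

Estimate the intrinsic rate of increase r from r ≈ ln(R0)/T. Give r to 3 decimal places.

R0 = Σ lx·mx = 0 + 0.6666 + 0.414 + 0.1221 + 0.0576 = 1.2603
Σ x·lx·mx = 2.0913; T = 2.0913/1.2603 = 1.65937…
r ≈ ln(R0)/T = ln(1.2603)/1.65937… = 0.13942… → 0.139

0.139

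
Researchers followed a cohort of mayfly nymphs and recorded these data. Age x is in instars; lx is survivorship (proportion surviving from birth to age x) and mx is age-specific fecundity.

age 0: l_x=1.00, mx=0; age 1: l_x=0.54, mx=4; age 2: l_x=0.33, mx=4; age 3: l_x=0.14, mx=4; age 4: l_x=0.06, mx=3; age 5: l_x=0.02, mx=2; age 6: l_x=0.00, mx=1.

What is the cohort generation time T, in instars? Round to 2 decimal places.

1.74

lx·mx: 0, 2.16, 1.32, 0.56, 0.18, 0.04, 0 → R0 = 4.26
x·lx·mx: 0, 2.16, 2.64, 1.68, 0.72, 0.2, 0 → Σ = 7.4
T = 7.4 / 4.26 = 1.737089… → 1.74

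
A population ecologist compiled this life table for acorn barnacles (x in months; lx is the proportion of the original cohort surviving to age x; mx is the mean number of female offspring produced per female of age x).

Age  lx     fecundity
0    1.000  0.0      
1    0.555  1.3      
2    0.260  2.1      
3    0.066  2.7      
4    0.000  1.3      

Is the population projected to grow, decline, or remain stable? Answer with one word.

R0 = Σ lx·mx = 0 + 0.7215 + 0.546 + 0.1782 + 0 = 1.4457
R0 > 1, so the population is growing.

growing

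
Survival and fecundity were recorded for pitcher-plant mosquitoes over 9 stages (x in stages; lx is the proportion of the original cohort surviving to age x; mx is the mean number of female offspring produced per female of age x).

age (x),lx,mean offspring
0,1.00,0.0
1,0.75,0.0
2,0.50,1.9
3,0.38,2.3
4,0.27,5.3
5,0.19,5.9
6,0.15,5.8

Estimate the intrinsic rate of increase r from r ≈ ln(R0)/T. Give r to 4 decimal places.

0.4127

R0 = Σ lx·mx = 0 + 0 + 0.95 + 0.874 + 1.431 + 1.121 + 0.87 = 5.246
Σ x·lx·mx = 21.071; T = 21.071/5.246 = 4.01658…
r ≈ ln(R0)/T = ln(5.246)/4.01658… = 0.412656… → 0.4127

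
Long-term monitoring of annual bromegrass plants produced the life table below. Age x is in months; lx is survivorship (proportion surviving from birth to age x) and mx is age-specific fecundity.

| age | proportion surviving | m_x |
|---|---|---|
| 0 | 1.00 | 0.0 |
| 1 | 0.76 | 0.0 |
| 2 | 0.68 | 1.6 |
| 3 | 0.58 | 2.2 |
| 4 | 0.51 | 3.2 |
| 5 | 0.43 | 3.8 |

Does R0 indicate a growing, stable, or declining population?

growing

R0 = Σ lx·mx = 0 + 0 + 1.088 + 1.276 + 1.632 + 1.634 = 5.63
R0 > 1, so the population is growing.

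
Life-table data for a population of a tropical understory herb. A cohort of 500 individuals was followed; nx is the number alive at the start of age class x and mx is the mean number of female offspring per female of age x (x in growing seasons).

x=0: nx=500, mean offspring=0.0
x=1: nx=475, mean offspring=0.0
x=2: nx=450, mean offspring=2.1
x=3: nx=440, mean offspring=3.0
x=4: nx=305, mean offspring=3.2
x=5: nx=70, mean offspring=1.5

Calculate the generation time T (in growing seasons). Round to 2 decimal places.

lx = nx/n0 = nx/500: 1, 0.95, 0.9, 0.88, 0.61, 0.14
lx·mx: 0, 0, 1.89, 2.64, 1.952, 0.21 → R0 = 6.692
x·lx·mx: 0, 0, 3.78, 7.92, 7.808, 1.05 → Σ = 20.558
T = 20.558 / 6.692 = 3.072026… → 3.07

3.07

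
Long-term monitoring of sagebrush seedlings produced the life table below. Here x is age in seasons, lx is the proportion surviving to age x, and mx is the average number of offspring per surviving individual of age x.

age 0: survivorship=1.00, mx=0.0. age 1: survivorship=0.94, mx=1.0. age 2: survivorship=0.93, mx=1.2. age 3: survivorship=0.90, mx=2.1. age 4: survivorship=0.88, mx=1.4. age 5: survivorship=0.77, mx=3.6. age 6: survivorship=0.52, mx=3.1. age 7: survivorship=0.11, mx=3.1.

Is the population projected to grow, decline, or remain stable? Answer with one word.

R0 = Σ lx·mx = 0 + 0.94 + 1.116 + 1.89 + 1.232 + 2.772 + 1.612 + 0.341 = 9.903
R0 > 1, so the population is growing.

growing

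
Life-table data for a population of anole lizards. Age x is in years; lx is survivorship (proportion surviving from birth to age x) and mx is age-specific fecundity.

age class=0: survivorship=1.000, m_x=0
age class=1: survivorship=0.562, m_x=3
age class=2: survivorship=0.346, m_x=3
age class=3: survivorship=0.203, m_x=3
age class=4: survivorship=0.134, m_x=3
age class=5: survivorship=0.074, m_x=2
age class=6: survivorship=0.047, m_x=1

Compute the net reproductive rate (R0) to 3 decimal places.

lx·mx by age: 0, 1.686, 1.038, 0.609, 0.402, 0.148, 0.047
R0 = Σ lx·mx = 3.93 → 3.930

3.930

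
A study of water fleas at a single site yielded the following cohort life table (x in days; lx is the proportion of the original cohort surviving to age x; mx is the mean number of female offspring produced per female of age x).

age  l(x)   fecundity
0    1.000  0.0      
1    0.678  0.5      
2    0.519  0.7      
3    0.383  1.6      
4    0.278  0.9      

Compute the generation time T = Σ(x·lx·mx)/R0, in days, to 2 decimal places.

2.49

lx·mx: 0, 0.339, 0.3633, 0.6128, 0.2502 → R0 = 1.5653
x·lx·mx: 0, 0.339, 0.7266, 1.8384, 1.0008 → Σ = 3.9048
T = 3.9048 / 1.5653 = 2.494602… → 2.49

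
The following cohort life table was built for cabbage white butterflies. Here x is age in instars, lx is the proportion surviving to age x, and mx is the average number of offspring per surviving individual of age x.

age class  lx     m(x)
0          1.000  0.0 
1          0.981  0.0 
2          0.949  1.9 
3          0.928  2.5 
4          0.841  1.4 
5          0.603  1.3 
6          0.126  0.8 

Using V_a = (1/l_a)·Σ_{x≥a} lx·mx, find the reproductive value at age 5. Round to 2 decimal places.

1.47

lx·mx for x ≥ 5: 0.7839, 0.1008 → sum = 0.8847
V_5 = 0.8847 / l_5 = 0.8847 / 0.603 = 1.467164… → 1.47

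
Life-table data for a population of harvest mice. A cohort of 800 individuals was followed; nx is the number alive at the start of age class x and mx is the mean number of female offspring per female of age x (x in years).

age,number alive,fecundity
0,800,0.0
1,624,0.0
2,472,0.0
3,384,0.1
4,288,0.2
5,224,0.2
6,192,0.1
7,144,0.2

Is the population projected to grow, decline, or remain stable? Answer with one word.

declining

lx = nx/n0 = nx/800: 1, 0.78, 0.59, 0.48, 0.36, 0.28, 0.24, 0.18
R0 = Σ lx·mx = 0 + 0 + 0 + 0.048 + 0.072 + 0.056 + 0.024 + 0.036 = 0.236
R0 < 1, so the population is declining.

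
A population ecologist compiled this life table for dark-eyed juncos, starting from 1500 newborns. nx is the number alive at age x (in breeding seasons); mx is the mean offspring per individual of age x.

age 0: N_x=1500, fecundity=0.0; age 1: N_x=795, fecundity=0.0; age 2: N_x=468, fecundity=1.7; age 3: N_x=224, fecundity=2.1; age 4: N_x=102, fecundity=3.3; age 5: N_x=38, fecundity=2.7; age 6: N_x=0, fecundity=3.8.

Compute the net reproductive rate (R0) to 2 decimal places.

1.14

lx = nx/n0 = nx/1500: 1, 0.53, 0.312, 0.14933…, 0.068, 0.02533…, 0
lx·mx by age: 0, 0, 0.5304, 0.3136…, 0.2244, 0.0684…, 0
R0 = Σ lx·mx = 1.1368… → 1.14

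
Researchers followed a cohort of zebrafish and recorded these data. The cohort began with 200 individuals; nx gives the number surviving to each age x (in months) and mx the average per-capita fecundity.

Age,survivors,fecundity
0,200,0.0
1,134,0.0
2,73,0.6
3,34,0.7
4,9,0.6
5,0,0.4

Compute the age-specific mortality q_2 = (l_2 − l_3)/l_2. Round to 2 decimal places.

0.53

lx = nx/n0 = nx/200: 1, 0.67, 0.365, 0.17, 0.045, 0
q_2 = (l_2 − l_3) / l_2 = (0.365 − 0.17) / 0.365
     = 0.195 / 0.365 = 0.534247… → 0.53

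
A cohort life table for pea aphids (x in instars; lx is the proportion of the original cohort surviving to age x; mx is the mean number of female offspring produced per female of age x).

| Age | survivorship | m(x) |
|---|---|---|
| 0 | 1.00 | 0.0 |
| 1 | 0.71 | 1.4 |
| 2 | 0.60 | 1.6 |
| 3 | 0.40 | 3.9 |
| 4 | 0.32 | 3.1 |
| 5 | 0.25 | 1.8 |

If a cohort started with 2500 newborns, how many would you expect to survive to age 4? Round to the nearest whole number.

800

Expected survivors = N0 · l_4 = 2500 × 0.32 = 800 → 800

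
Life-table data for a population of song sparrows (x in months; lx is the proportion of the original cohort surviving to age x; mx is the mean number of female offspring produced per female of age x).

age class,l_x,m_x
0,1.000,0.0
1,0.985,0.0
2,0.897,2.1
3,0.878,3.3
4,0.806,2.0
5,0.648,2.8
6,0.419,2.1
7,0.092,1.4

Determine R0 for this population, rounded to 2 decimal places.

9.22

lx·mx by age: 0, 0, 1.8837, 2.8974, 1.612, 1.8144, 0.8799, 0.1288
R0 = Σ lx·mx = 9.2162 → 9.22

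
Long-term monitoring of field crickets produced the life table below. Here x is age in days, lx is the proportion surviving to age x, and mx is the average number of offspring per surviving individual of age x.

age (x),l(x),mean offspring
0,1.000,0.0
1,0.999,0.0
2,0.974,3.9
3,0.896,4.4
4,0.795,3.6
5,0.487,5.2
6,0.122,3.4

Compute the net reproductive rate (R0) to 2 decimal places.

13.55

lx·mx by age: 0, 0, 3.7986, 3.9424, 2.862, 2.5324, 0.4148
R0 = Σ lx·mx = 13.5502 → 13.55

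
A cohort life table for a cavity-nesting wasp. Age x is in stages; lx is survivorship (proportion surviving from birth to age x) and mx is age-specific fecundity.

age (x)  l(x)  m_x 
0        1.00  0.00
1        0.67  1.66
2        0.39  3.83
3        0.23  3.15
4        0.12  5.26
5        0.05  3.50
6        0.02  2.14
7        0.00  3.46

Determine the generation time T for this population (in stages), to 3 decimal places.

2.376

lx·mx: 0, 1.1122, 1.4937, 0.7245, 0.6312, 0.175, 0.0428, 0 → R0 = 4.1794
x·lx·mx: 0, 1.1122, 2.9874, 2.1735, 2.5248, 0.875, 0.2568, 0 → Σ = 9.9297
T = 9.9297 / 4.1794 = 2.375867… → 2.376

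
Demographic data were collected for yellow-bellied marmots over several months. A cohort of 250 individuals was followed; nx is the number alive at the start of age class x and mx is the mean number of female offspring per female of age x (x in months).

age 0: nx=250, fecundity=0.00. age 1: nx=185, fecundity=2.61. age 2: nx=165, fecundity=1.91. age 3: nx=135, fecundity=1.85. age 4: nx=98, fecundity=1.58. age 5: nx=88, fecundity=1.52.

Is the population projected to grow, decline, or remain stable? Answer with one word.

lx = nx/n0 = nx/250: 1, 0.74, 0.66, 0.54, 0.392, 0.352
R0 = Σ lx·mx = 0 + 1.9314 + 1.2606 + 0.999 + 0.61936 + 0.53504 = 5.3454
R0 > 1, so the population is growing.

growing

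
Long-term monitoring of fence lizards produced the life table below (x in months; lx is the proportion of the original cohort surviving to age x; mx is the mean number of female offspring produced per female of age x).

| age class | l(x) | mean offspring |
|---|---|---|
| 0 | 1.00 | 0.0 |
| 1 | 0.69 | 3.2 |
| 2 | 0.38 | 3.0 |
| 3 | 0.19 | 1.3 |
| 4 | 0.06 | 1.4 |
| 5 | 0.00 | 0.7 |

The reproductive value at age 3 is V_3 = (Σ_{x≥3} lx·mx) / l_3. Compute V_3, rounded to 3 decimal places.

1.742

lx·mx for x ≥ 3: 0.247, 0.084, 0 → sum = 0.331
V_3 = 0.331 / l_3 = 0.331 / 0.19 = 1.742105… → 1.742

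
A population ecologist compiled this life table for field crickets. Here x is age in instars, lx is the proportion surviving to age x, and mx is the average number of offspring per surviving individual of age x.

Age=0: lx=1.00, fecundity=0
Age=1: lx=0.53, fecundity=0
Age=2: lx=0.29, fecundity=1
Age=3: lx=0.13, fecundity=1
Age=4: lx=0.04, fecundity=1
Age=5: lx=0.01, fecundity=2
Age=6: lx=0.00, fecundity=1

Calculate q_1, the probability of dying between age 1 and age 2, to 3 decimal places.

q_1 = (l_1 − l_2) / l_1 = (0.53 − 0.29) / 0.53
     = 0.24 / 0.53 = 0.45283… → 0.453

0.453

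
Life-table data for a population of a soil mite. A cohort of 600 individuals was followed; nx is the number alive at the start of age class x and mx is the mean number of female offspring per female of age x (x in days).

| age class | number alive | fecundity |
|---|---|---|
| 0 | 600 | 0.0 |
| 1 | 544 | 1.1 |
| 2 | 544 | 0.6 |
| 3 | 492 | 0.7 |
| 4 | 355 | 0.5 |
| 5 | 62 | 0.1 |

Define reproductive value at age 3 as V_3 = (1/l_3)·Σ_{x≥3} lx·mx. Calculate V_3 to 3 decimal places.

1.073

lx = nx/n0 = nx/600: 1, 0.90667…, 0.90667…, 0.82, 0.59167…, 0.10333…
lx·mx for x ≥ 3: 0.574, 0.295833…, 0.010333… → sum = 0.880167…
V_3 = 0.880167… / l_3 = 0.880167… / 0.82 = 1.073374… → 1.073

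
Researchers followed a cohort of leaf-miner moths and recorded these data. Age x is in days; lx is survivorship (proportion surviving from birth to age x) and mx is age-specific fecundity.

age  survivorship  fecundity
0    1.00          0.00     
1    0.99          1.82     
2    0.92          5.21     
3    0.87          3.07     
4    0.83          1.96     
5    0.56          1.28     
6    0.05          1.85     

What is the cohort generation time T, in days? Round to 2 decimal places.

lx·mx: 0, 1.8018, 4.7932, 2.6709, 1.6268, 0.7168, 0.0925 → R0 = 11.702
x·lx·mx: 0, 1.8018, 9.5864, 8.0127, 6.5072, 3.584, 0.555 → Σ = 30.0471
T = 30.0471 / 11.702 = 2.567689… → 2.57

2.57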